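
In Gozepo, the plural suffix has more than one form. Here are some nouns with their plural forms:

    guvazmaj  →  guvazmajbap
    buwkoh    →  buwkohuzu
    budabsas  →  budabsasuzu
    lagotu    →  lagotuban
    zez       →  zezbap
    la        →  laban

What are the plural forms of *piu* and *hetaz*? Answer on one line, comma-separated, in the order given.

The alternation tracks the final sound of the stem — -uzu when the stem ends in a voiceless consonant (*buwkoh*, *budabsas*); -bap when the stem ends in a voiced consonant (*guvazmaj*, *zez*); -ban when the stem ends in a vowel (*lagotu*, *la*).
*piu* — final sound /u/ (a vowel) → -ban → *piuban*.
*hetaz* — final sound /z/ (a voiced consonant) → -bap → *hetazbap*.

piuban, hetazbap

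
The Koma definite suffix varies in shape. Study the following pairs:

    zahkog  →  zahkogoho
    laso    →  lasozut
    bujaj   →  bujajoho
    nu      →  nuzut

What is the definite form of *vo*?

The suffix is conditioned by the final sound: -oho when the stem ends in a consonant (*zahkog*, *bujaj*); -zut when the stem ends in a vowel (*laso*, *nu*).
Since the final sound of *vo* is /o/ (a vowel), it takes -zut, giving *vozut*.

vozut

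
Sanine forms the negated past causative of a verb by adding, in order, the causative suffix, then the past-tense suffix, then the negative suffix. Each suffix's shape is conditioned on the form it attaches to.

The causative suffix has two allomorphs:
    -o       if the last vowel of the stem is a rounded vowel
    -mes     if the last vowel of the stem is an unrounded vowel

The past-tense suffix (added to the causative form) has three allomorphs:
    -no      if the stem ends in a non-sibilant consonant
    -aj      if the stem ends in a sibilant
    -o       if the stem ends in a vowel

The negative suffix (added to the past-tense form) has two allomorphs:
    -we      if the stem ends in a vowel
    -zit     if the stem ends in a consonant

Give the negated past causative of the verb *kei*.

*kei*: last vowel = /i/, an unrounded vowel → -mes → *keimes*.
The final sound of the causative form *keimes* is /s/, which is a sibilant, so the past-tense suffix is -aj, giving *keimesaj*.
The past-tense form *keimesaj*: final sound = /j/, a consonant → -zit → *keimesajzit*.

keimesajzit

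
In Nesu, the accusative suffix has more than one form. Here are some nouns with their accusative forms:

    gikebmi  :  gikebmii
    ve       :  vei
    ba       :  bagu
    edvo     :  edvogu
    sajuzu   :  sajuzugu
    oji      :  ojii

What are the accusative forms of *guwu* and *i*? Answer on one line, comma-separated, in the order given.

The suffix is conditioned by the last vowel: -i when the last vowel of the stem is a front vowel (*gikebmi*, *ve*, *oji*); -gu when the last vowel of the stem is a back vowel (*ba*, *edvo*, *sajuzu*).
*guwu* — last vowel /u/ (a back vowel) → -gu → *guwugu*.
Since the last vowel of *i* is /i/ (a front vowel), it takes -i, giving *ii*.

guwugu, ii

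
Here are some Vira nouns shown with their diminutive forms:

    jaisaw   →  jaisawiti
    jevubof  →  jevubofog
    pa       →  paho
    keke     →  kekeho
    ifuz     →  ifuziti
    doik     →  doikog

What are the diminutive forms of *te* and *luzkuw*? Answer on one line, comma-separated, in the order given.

The suffix is conditioned by the final sound: -og when the stem ends in a voiceless consonant (*jevubof*, *doik*); -iti when the stem ends in a voiced consonant (*jaisaw*, *ifuz*); -ho when the stem ends in a vowel (*pa*, *keke*).
*te*: final sound = /e/, a vowel → -ho → *teho*.
*luzkuw*: final sound = /w/, a voiced consonant → -iti → *luzkuwiti*.

teho, luzkuwiti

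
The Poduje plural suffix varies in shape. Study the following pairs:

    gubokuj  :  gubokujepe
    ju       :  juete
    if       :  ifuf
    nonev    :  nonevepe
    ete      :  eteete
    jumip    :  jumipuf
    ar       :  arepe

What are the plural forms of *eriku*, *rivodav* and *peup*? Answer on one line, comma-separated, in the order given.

erikuete, rivodavepe, peupuf

Looking at the final sound of each stem: -uf when the stem ends in a voiceless consonant (*if*, *jumip*); -epe when the stem ends in a voiced consonant (*gubokuj*, *nonev*, *ar*); -ete when the stem ends in a vowel (*ju*, *ete*).
The final sound of *eriku* is /u/, which is a vowel, so the suffix is -ete, giving *erikuete*.
The final sound of *rivodav* is /v/, which is a voiced consonant, so the suffix is -epe, giving *rivodavepe*.
Since the final sound of *peup* is /p/ (a voiceless consonant), it takes -uf, giving *peupuf*.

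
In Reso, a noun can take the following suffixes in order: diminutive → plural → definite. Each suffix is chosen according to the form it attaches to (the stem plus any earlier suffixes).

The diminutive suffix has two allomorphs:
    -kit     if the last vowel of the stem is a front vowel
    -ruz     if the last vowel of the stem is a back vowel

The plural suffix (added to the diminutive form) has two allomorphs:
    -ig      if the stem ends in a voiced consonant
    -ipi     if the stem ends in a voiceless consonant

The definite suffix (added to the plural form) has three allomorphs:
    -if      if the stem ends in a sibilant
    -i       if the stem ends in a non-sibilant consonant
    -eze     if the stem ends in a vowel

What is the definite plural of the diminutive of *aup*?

Since the last vowel of *aup* is /u/ (a back vowel), it takes -ruz, giving *aupruz*.
The diminutive form *aupruz*: final consonant = /z/, voiced → -ig → *aupruzig*.
The plural form *aupruzig* — final sound /g/ (a non-sibilant consonant) → -i → *aupruzigi*.

aupruzigi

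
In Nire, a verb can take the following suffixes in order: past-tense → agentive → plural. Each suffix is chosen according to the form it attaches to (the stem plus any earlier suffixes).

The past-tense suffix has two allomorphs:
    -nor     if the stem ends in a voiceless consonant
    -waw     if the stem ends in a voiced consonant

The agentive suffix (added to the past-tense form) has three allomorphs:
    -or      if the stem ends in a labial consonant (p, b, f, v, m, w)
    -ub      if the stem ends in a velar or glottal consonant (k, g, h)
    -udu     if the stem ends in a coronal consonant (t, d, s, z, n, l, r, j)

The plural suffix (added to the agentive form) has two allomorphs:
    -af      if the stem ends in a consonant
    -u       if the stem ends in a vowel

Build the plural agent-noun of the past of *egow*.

The final consonant of *egow* is /w/, which is voiced, so the past-tense suffix is -waw, giving *egowwaw*.
The past-tense form *egowwaw* — final consonant /w/ (labial) → -or → *egowwawor*.
Since the final sound of the agentive form *egowwawor* is /r/ (a consonant), it takes -af, giving *egowwaworaf*.

egowwaworaf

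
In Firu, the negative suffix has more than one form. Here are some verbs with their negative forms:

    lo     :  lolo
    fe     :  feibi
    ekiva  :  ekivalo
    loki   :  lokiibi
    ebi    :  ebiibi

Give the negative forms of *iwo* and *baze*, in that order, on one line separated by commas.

The suffix is conditioned by the last vowel: -ibi when the last vowel of the stem is a front vowel (*fe*, *loki*, *ebi*); -lo when the last vowel of the stem is a back vowel (*lo*, *ekiva*).
The last vowel of *iwo* is /o/, which is a back vowel, so the suffix is -lo, giving *iwolo*.
Since the last vowel of *baze* is /e/ (a front vowel), it takes -ibi, giving *bazeibi*.

iwolo, bazeibi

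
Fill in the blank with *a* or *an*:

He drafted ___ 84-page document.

an

The indefinite article is chosen by the initial *sound* of the following word, not its spelling.
The number *84* is spoken "eighty-…", beginning with /ˈeɪti/ — a vowel sound.
So the article is *an*: He drafted an 84-page document.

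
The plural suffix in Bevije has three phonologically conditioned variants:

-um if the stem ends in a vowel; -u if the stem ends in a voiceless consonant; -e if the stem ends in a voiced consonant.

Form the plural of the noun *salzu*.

*salzu* — final sound /u/ (a vowel) → -um → *salzuum*.

salzuum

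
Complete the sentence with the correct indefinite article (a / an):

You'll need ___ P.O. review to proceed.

The indefinite article is chosen by the initial *sound* of the following word, not its spelling.
The initialism *P.O.* is read letter by letter; the first letter, P, is pronounced /piː/, which begins with a consonant sound.
So the article is *a*: You'll need a P.O. review to proceed.

a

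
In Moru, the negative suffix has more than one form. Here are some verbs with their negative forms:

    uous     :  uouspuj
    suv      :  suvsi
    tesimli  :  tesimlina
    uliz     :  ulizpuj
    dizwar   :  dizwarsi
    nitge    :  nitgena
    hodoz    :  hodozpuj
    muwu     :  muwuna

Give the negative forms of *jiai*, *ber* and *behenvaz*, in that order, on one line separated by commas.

jiaina, bersi, behenvazpuj

The suffix is conditioned by the final sound: -puj when the stem ends in a sibilant (*uous*, *uliz*, *hodoz*); -si when the stem ends in a non-sibilant consonant (*suv*, *dizwar*); -na when the stem ends in a vowel (*tesimli*, *nitge*, *muwu*).
Since the final sound of *jiai* is /i/ (a vowel), it takes -na, giving *jiaina*.
Since the final sound of *ber* is /r/ (a non-sibilant consonant), it takes -si, giving *bersi*.
*behenvaz* — final sound /z/ (a sibilant) → -puj → *behenvazpuj*.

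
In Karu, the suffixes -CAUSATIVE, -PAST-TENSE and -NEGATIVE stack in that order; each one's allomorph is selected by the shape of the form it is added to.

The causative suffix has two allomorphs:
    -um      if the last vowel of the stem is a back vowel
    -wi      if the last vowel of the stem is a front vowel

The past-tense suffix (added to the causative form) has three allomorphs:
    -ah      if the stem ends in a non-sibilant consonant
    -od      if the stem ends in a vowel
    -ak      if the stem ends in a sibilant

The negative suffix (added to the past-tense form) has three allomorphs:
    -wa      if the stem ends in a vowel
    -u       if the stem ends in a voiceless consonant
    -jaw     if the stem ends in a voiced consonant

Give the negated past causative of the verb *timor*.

*timor* — last vowel /o/ (a back vowel) → -um → *timorum*.
The causative form *timorum* — final sound /m/ (a non-sibilant consonant) → -ah → *timorumah*.
The final sound of the past-tense form *timorumah* is /h/, which is a voiceless consonant, so the negative suffix is -u, giving *timorumahu*.

timorumahu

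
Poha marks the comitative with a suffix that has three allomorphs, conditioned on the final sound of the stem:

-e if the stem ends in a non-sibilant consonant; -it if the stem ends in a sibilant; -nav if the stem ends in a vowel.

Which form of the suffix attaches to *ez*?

-it

The final sound of *ez* is /z/, which is a sibilant, so the suffix is -it.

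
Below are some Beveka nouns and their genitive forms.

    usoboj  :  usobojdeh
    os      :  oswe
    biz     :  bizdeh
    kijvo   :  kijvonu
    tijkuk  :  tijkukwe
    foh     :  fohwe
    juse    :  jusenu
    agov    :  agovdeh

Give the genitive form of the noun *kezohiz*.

The suffix is conditioned by the final sound: -we when the stem ends in a voiceless consonant (*os*, *tijkuk*, *foh*); -deh when the stem ends in a voiced consonant (*usoboj*, *biz*, *agov*); -nu when the stem ends in a vowel (*kijvo*, *juse*).
Since the final sound of *kezohiz* is /z/ (a voiced consonant), it takes -deh, giving *kezohizdeh*.

kezohizdeh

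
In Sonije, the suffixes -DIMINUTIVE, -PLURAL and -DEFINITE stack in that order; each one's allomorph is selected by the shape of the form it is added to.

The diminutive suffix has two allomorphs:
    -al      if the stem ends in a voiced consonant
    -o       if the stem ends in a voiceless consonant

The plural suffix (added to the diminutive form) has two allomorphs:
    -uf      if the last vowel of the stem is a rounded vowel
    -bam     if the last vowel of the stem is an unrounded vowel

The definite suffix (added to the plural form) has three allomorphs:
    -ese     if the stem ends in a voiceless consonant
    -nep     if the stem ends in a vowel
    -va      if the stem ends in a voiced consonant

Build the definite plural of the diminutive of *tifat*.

Since the final consonant of *tifat* is /t/ (voiceless), it takes -o, giving *tifato*.
Since the last vowel of the diminutive form *tifato* is /o/ (a rounded vowel), it takes -uf, giving *tifatouf*.
The plural form *tifatouf*: final sound = /f/, a voiceless consonant → -ese → *tifatoufese*.

tifatoufese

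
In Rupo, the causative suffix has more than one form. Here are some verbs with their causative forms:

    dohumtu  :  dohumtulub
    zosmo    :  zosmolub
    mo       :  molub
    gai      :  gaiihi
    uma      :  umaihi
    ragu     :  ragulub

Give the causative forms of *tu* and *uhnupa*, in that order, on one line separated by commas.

tulub, uhnupaihi

The suffix is conditioned by the last vowel: -lub when the last vowel of the stem is a rounded vowel (*dohumtu*, *zosmo*, *mo*, *ragu*); -ihi when the last vowel of the stem is an unrounded vowel (*gai*, *uma*).
*tu*: last vowel = /u/, a rounded vowel → -lub → *tulub*.
*uhnupa* — last vowel /a/ (an unrounded vowel) → -ihi → *uhnupaihi*.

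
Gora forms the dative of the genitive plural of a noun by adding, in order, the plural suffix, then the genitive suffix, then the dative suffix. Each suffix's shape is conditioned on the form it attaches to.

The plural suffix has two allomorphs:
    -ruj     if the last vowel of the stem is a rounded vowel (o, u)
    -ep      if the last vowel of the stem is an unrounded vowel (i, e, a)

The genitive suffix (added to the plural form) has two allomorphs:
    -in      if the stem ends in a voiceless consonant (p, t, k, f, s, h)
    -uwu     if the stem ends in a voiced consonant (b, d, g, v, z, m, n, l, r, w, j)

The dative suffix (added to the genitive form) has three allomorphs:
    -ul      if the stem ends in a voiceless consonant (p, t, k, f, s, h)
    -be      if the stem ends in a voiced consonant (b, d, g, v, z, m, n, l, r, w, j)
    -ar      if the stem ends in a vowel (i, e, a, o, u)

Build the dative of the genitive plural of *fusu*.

fusurujuwuar

*fusu* — last vowel /u/ (a rounded vowel) → -ruj → *fusuruj*.
The final consonant of the plural form *fusuruj* is /j/, which is voiced, so the genitive suffix is -uwu, giving *fusurujuwu*.
The genitive form *fusurujuwu*: final sound = /u/, a vowel → -ar → *fusurujuwuar*.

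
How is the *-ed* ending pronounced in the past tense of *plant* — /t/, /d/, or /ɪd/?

/ɪd/

The stem *plant* ends in /t/ or /d/.
The -ed suffix is realized as /ɪd/ after /t, d/; as /t/ after other voiceless consonants; and as /d/ after other voiced sounds.
So -ed on *plant* is pronounced /ɪd/.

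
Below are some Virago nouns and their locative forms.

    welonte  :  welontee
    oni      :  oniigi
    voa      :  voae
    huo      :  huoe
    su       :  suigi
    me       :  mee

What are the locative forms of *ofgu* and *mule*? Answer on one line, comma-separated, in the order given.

ofguigi, mulee

The suffix is conditioned by the last vowel: -igi when the last vowel of the stem is a high vowel (*oni*, *su*); -e when the last vowel of the stem is a non-high vowel (*welonte*, *voa*, *huo*, *me*).
*ofgu* — last vowel /u/ (a high vowel) → -igi → *ofguigi*.
*mule*: last vowel = /e/, a non-high vowel → -e → *mulee*.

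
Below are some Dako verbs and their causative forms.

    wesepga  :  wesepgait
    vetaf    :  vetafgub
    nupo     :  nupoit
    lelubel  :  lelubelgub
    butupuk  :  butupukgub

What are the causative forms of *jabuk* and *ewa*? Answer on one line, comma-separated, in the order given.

jabukgub, ewait

The alternation tracks the final sound of the stem — -gub when the stem ends in a consonant (*vetaf*, *lelubel*, *butupuk*); -it when the stem ends in a vowel (*wesepga*, *nupo*).
*jabuk* — final sound /k/ (a consonant) → -gub → *jabukgub*.
The final sound of *ewa* is /a/, which is a vowel, so the suffix is -it, giving *ewait*.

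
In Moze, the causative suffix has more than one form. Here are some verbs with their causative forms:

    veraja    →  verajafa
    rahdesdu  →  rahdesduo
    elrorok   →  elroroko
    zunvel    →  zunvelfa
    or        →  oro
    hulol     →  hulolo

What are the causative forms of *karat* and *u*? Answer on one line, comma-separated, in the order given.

karatfa, uo

The pattern is rounding harmony: -o when the last vowel of the stem is a rounded vowel (*rahdesdu*, *elrorok*, *or*, *hulol*); -fa when the last vowel of the stem is an unrounded vowel (*veraja*, *zunvel*).
The last vowel of *karat* is /a/, which is an unrounded vowel, so the suffix is -fa, giving *karatfa*.
Since the last vowel of *u* is /u/ (a rounded vowel), it takes -o, giving *uo*.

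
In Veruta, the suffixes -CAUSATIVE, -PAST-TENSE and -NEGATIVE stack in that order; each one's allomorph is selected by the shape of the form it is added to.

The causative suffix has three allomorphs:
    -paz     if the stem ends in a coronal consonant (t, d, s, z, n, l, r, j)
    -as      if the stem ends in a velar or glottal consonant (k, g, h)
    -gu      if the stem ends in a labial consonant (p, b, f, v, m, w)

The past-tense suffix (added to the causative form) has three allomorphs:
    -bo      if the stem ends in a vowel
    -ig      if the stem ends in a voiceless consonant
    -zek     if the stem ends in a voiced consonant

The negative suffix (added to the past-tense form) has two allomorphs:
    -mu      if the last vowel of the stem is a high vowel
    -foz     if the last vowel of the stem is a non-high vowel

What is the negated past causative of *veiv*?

veivgubofoz

Since the final consonant of *veiv* is /v/ (labial), it takes -gu, giving *veivgu*.
Since the final sound of the causative form *veivgu* is /u/ (a vowel), it takes -bo, giving *veivgubo*.
Since the last vowel of the past-tense form *veivgubo* is /o/ (a non-high vowel), it takes -foz, giving *veivgubofoz*.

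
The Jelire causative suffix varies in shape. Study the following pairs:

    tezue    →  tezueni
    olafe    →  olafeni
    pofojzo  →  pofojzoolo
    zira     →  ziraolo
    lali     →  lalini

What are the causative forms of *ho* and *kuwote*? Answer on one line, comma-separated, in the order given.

The suffix is conditioned by the last vowel: -ni when the last vowel of the stem is a front vowel (*tezue*, *olafe*, *lali*); -olo when the last vowel of the stem is a back vowel (*pofojzo*, *zira*).
The last vowel of *ho* is /o/, which is a back vowel, so the suffix is -olo, giving *hoolo*.
The last vowel of *kuwote* is /e/, which is a front vowel, so the suffix is -ni, giving *kuwoteni*.

hoolo, kuwoteni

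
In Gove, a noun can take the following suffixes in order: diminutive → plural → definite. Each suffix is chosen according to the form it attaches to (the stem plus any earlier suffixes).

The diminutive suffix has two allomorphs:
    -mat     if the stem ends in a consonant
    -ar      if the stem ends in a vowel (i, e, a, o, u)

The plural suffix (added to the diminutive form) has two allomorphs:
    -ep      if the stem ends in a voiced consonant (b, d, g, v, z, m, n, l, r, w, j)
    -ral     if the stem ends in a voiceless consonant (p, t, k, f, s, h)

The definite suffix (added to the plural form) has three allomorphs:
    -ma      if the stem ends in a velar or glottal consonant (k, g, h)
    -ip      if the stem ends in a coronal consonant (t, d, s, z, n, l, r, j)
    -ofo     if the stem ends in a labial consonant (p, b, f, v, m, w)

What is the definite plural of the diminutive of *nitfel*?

The final sound of *nitfel* is /l/, which is a consonant, so the diminutive suffix is -mat, giving *nitfelmat*.
The diminutive form *nitfelmat*: final consonant = /t/, voiceless → -ral → *nitfelmatral*.
Since the final consonant of the plural form *nitfelmatral* is /l/ (coronal), it takes -ip, giving *nitfelmatralip*.

nitfelmatralip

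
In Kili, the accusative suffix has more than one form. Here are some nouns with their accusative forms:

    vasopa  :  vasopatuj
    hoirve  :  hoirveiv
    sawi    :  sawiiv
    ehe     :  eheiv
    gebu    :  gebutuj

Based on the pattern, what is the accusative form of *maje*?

Looking at the last vowel of each stem: -iv when the last vowel of the stem is a front vowel (*hoirve*, *sawi*, *ehe*); -tuj when the last vowel of the stem is a back vowel (*vasopa*, *gebu*).
The last vowel of *maje* is /e/, which is a front vowel, so the suffix is -iv, giving *majeiv*.

majeiv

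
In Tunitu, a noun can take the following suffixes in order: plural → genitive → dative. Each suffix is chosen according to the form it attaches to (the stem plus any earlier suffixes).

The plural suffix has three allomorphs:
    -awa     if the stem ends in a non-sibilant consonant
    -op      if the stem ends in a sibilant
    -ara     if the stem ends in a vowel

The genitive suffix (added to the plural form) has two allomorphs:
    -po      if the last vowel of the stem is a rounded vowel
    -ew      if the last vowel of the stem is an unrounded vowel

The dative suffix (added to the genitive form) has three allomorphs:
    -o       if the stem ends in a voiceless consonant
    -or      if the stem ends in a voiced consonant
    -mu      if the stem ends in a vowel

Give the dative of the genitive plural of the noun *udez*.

*udez*: final sound = /z/, a sibilant → -op → *udezop*.
The plural form *udezop*: last vowel = /o/, a rounded vowel → -po → *udezoppo*.
The genitive form *udezoppo* — final sound /o/ (a vowel) → -mu → *udezoppomu*.

udezoppomu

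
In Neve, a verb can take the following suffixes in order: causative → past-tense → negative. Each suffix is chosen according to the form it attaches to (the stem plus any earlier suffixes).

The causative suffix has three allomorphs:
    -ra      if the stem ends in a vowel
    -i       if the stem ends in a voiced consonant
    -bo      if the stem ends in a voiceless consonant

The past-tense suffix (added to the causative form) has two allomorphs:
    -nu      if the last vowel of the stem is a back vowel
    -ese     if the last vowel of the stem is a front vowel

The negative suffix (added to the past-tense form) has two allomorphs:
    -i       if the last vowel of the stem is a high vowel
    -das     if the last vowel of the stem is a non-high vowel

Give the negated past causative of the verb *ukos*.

ukosbonui

The final sound of *ukos* is /s/, which is a voiceless consonant, so the causative suffix is -bo, giving *ukosbo*.
The causative form *ukosbo* — last vowel /o/ (a back vowel) → -nu → *ukosbonu*.
The last vowel of the past-tense form *ukosbonu* is /u/, which is a high vowel, so the negative suffix is -i, giving *ukosbonui*.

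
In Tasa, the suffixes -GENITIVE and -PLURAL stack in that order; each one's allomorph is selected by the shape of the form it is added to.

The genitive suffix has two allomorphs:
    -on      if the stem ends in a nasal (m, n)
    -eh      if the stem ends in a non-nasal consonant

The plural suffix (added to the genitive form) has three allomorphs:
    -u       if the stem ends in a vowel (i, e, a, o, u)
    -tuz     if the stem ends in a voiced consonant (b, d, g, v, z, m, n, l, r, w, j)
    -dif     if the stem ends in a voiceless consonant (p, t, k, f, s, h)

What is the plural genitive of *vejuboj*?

*vejuboj* — final consonant /j/ (non-nasal) → -eh → *vejubojeh*.
The final sound of the genitive form *vejubojeh* is /h/, which is a voiceless consonant, so the plural suffix is -dif, giving *vejubojehdif*.

vejubojehdif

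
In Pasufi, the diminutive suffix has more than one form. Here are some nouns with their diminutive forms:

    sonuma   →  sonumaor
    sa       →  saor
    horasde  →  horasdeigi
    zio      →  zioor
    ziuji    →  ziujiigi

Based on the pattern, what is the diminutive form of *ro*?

roor

The suffix is conditioned by the last vowel: -igi when the last vowel of the stem is a front vowel (*horasde*, *ziuji*); -or when the last vowel of the stem is a back vowel (*sonuma*, *sa*, *zio*).
The last vowel of *ro* is /o/, which is a back vowel, so the suffix is -or, giving *roor*.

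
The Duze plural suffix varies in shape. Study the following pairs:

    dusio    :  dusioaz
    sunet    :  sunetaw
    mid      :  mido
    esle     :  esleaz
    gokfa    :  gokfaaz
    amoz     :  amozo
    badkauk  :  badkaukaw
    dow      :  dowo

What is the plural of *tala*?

Looking at the final sound of each stem: -aw when the stem ends in a voiceless consonant (*sunet*, *badkauk*); -o when the stem ends in a voiced consonant (*mid*, *amoz*, *dow*); -az when the stem ends in a vowel (*dusio*, *esle*, *gokfa*).
*tala* — final sound /a/ (a vowel) → -az → *talaaz*.

talaaz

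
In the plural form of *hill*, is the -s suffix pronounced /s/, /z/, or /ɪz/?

The stem *hill* ends in a voiced non-sibilant sound.
The plural suffix surfaces as /ɪz/ after sibilants, /s/ after other voiceless consonants, and /z/ after other voiced sounds.
So the plural -s on *hill* is pronounced /z/.

/z/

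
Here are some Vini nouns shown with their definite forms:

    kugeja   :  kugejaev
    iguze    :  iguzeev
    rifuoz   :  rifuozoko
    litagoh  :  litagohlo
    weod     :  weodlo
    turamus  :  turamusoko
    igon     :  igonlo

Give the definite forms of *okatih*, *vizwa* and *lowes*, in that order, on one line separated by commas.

Looking at the final sound of each stem: -oko when the stem ends in a sibilant (*rifuoz*, *turamus*); -lo when the stem ends in a non-sibilant consonant (*litagoh*, *weod*, *igon*); -ev when the stem ends in a vowel (*kugeja*, *iguze*).
*okatih* — final sound /h/ (a non-sibilant consonant) → -lo → *okatihlo*.
*vizwa* — final sound /a/ (a vowel) → -ev → *vizwaev*.
Since the final sound of *lowes* is /s/ (a sibilant), it takes -oko, giving *lowesoko*.

okatihlo, vizwaev, lowesoko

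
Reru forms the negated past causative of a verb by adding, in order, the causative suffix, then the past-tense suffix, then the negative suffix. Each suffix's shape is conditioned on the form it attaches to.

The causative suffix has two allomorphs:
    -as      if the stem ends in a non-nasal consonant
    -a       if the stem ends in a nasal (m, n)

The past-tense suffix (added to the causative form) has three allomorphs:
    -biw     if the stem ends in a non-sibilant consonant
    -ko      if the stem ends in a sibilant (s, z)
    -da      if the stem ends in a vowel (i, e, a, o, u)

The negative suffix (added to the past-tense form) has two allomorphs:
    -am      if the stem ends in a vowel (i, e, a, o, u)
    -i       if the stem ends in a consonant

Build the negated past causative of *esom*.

*esom* — final consonant /m/ (a nasal) → -a → *esoma*.
Since the final sound of the causative form *esoma* is /a/ (a vowel), it takes -da, giving *esomada*.
The past-tense form *esomada*: final sound = /a/, a vowel → -am → *esomadaam*.

esomadaam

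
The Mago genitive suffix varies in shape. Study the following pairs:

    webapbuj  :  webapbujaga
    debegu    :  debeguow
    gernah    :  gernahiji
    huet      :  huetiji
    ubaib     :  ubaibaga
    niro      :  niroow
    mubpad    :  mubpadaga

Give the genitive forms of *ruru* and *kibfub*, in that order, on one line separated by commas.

ruruow, kibfubaga

The alternation tracks the final sound of the stem — -iji when the stem ends in a voiceless consonant (*gernah*, *huet*); -aga when the stem ends in a voiced consonant (*webapbuj*, *ubaib*, *mubpad*); -ow when the stem ends in a vowel (*debegu*, *niro*).
*ruru*: final sound = /u/, a vowel → -ow → *ruruow*.
*kibfub*: final sound = /b/, a voiced consonant → -aga → *kibfubaga*.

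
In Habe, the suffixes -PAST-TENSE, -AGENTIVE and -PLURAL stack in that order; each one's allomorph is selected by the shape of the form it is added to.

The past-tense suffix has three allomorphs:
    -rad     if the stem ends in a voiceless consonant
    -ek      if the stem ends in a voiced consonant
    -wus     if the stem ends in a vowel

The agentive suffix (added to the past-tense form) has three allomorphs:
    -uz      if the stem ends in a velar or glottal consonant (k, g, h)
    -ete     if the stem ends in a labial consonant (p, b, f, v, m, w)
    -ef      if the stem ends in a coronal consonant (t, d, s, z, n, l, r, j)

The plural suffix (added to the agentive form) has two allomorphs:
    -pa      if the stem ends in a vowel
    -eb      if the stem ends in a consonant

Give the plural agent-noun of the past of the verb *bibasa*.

bibasawusefeb

*bibasa* — final sound /a/ (a vowel) → -wus → *bibasawus*.
Since the final consonant of the past-tense form *bibasawus* is /s/ (coronal), it takes -ef, giving *bibasawusef*.
The final sound of the agentive form *bibasawusef* is /f/, which is a consonant, so the plural suffix is -eb, giving *bibasawusefeb*.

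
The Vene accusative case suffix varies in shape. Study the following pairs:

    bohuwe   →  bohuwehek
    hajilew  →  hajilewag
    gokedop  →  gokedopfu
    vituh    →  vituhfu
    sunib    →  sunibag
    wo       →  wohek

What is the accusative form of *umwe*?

The alternation tracks the final sound of the stem — -fu when the stem ends in a voiceless consonant (*gokedop*, *vituh*); -ag when the stem ends in a voiced consonant (*hajilew*, *sunib*); -hek when the stem ends in a vowel (*bohuwe*, *wo*).
*umwe* — final sound /e/ (a vowel) → -hek → *umwehek*.

umwehek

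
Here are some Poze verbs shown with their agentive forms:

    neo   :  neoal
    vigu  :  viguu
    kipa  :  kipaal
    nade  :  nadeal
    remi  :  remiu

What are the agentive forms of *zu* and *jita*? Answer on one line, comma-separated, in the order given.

zuu, jitaal

Looking at the last vowel of each stem: -u when the last vowel of the stem is a high vowel (*vigu*, *remi*); -al when the last vowel of the stem is a non-high vowel (*neo*, *kipa*, *nade*).
*zu* — last vowel /u/ (a high vowel) → -u → *zuu*.
The last vowel of *jita* is /a/, which is a non-high vowel, so the suffix is -al, giving *jitaal*.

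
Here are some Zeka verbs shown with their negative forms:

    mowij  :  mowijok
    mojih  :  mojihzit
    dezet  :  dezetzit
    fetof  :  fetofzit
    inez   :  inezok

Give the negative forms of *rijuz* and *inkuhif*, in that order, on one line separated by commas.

rijuzok, inkuhifzit

The suffix is conditioned by the final consonant: -zit when the stem ends in a voiceless consonant (*mojih*, *dezet*, *fetof*); -ok when the stem ends in a voiced consonant (*mowij*, *inez*).
Since the final consonant of *rijuz* is /z/ (voiced), it takes -ok, giving *rijuzok*.
The final consonant of *inkuhif* is /f/, which is voiceless, so the suffix is -zit, giving *inkuhifzit*.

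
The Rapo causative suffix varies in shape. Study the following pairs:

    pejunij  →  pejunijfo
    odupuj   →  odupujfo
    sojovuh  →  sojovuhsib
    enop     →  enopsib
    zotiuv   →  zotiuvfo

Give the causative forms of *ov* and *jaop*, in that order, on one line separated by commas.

Looking at the final consonant of each stem: -sib when the stem ends in a voiceless consonant (*sojovuh*, *enop*); -fo when the stem ends in a voiced consonant (*pejunij*, *odupuj*, *zotiuv*).
*ov* — final consonant /v/ (voiced) → -fo → *ovfo*.
Since the final consonant of *jaop* is /p/ (voiceless), it takes -sib, giving *jaopsib*.

ovfo, jaopsib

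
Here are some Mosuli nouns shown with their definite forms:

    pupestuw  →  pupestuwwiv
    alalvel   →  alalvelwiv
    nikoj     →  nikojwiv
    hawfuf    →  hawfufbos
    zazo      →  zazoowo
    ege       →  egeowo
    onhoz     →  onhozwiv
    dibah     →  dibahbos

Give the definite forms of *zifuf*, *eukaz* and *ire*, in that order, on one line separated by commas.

Looking at the final sound of each stem: -bos when the stem ends in a voiceless consonant (*hawfuf*, *dibah*); -wiv when the stem ends in a voiced consonant (*pupestuw*, *alalvel*, *nikoj*, *onhoz*); -owo when the stem ends in a vowel (*zazo*, *ege*).
Since the final sound of *zifuf* is /f/ (a voiceless consonant), it takes -bos, giving *zifufbos*.
Since the final sound of *eukaz* is /z/ (a voiced consonant), it takes -wiv, giving *eukazwiv*.
*ire* — final sound /e/ (a vowel) → -owo → *ireowo*.

zifufbos, eukazwiv, ireowo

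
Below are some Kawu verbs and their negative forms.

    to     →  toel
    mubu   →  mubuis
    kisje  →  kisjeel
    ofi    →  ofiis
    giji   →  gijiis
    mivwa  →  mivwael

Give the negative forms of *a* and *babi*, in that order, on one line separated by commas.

The alternation tracks the last vowel of the stem — -is when the last vowel of the stem is a high vowel (*mubu*, *ofi*, *giji*); -el when the last vowel of the stem is a non-high vowel (*to*, *kisje*, *mivwa*).
*a*: last vowel = /a/, a non-high vowel → -el → *ael*.
*babi* — last vowel /i/ (a high vowel) → -is → *babiis*.

ael, babiis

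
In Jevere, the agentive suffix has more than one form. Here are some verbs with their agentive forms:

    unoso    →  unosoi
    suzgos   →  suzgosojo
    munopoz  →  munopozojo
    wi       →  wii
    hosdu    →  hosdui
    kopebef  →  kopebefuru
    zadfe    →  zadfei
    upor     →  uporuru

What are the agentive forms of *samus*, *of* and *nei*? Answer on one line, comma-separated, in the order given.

The suffix is conditioned by the final sound: -ojo when the stem ends in a sibilant (*suzgos*, *munopoz*); -uru when the stem ends in a non-sibilant consonant (*kopebef*, *upor*); -i when the stem ends in a vowel (*unoso*, *wi*, *hosdu*, *zadfe*).
*samus*: final sound = /s/, a sibilant → -ojo → *samusojo*.
*of* — final sound /f/ (a non-sibilant consonant) → -uru → *ofuru*.
Since the final sound of *nei* is /i/ (a vowel), it takes -i, giving *neii*.

samusojo, ofuru, neii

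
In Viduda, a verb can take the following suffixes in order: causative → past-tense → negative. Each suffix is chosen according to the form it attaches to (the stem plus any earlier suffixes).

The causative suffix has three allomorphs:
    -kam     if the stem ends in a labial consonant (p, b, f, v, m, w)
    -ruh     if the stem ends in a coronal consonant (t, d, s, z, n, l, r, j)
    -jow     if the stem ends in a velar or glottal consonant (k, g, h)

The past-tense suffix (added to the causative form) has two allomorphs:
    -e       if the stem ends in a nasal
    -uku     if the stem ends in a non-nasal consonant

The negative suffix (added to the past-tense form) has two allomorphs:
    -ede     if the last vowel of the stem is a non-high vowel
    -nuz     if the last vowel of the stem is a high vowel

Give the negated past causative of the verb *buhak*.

Since the final consonant of *buhak* is /k/ (velar/glottal), it takes -jow, giving *buhakjow*.
Since the final consonant of the causative form *buhakjow* is /w/ (non-nasal), it takes -uku, giving *buhakjowuku*.
The past-tense form *buhakjowuku* — last vowel /u/ (a high vowel) → -nuz → *buhakjowukunuz*.

buhakjowukunuz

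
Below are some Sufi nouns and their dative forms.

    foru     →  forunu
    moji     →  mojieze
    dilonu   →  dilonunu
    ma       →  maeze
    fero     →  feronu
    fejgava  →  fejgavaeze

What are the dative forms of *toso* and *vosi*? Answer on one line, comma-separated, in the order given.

tosonu, vosieze

The suffix is conditioned by the last vowel: -nu when the last vowel of the stem is a rounded vowel (*foru*, *dilonu*, *fero*); -eze when the last vowel of the stem is an unrounded vowel (*moji*, *ma*, *fejgava*).
*toso* — last vowel /o/ (a rounded vowel) → -nu → *tosonu*.
*vosi* — last vowel /i/ (an unrounded vowel) → -eze → *vosieze*.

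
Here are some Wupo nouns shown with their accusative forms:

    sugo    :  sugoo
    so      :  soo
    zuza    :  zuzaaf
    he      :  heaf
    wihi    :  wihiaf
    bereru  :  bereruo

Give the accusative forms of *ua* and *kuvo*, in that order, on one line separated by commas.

The pattern is rounding harmony: -o when the last vowel of the stem is a rounded vowel (*sugo*, *so*, *bereru*); -af when the last vowel of the stem is an unrounded vowel (*zuza*, *he*, *wihi*).
*ua* — last vowel /a/ (an unrounded vowel) → -af → *uaaf*.
The last vowel of *kuvo* is /o/, which is a rounded vowel, so the suffix is -o, giving *kuvoo*.

uaaf, kuvoo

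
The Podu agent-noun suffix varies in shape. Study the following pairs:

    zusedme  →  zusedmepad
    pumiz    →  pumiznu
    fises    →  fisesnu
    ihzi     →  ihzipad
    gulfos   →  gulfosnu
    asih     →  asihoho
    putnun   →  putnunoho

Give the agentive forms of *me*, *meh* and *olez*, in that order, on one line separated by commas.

mepad, mehoho, oleznu

The pattern is sibilance of the final sound: -nu when the stem ends in a sibilant (*pumiz*, *fises*, *gulfos*); -oho when the stem ends in a non-sibilant consonant (*asih*, *putnun*); -pad when the stem ends in a vowel (*zusedme*, *ihzi*).
Since the final sound of *me* is /e/ (a vowel), it takes -pad, giving *mepad*.
*meh*: final sound = /h/, a non-sibilant consonant → -oho → *mehoho*.
Since the final sound of *olez* is /z/ (a sibilant), it takes -nu, giving *oleznu*.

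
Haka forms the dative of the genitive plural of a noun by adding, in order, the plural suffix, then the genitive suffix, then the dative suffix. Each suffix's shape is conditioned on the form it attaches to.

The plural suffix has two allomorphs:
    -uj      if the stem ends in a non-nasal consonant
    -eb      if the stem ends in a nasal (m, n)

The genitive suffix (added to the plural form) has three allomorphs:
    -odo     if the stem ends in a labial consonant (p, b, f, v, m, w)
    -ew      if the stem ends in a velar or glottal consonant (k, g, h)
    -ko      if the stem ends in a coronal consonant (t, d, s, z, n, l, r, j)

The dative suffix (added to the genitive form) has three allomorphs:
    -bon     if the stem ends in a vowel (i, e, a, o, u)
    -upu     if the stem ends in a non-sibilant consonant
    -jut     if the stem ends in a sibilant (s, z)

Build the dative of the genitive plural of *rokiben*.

The final consonant of *rokiben* is /n/, which is a nasal, so the plural suffix is -eb, giving *rokibeneb*.
The final consonant of the plural form *rokibeneb* is /b/, which is labial, so the genitive suffix is -odo, giving *rokibenebodo*.
Since the final sound of the genitive form *rokibenebodo* is /o/ (a vowel), it takes -bon, giving *rokibenebodobon*.

rokibenebodobon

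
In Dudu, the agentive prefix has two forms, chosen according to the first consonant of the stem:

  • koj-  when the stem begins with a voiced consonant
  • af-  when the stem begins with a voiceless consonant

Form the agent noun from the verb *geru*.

kojgeru

*geru*: first consonant = /g/, voiced → koj- → *kojgeru*.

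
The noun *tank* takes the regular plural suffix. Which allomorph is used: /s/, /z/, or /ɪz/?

The stem *tank* ends in a voiceless non-sibilant consonant.
The plural suffix surfaces as /ɪz/ after sibilants, /s/ after other voiceless consonants, and /z/ after other voiced sounds.
So the plural -s on *tank* is pronounced /s/.

/s/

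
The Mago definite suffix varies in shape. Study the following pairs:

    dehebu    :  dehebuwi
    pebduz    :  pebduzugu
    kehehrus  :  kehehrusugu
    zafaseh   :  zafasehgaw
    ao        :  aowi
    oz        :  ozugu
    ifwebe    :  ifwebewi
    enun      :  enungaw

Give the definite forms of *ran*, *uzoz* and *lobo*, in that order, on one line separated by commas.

rangaw, uzozugu, lobowi

The alternation tracks the final sound of the stem — -ugu when the stem ends in a sibilant (*pebduz*, *kehehrus*, *oz*); -gaw when the stem ends in a non-sibilant consonant (*zafaseh*, *enun*); -wi when the stem ends in a vowel (*dehebu*, *ao*, *ifwebe*).
*ran*: final sound = /n/, a non-sibilant consonant → -gaw → *rangaw*.
The final sound of *uzoz* is /z/, which is a sibilant, so the suffix is -ugu, giving *uzozugu*.
The final sound of *lobo* is /o/, which is a vowel, so the suffix is -wi, giving *lobowi*.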